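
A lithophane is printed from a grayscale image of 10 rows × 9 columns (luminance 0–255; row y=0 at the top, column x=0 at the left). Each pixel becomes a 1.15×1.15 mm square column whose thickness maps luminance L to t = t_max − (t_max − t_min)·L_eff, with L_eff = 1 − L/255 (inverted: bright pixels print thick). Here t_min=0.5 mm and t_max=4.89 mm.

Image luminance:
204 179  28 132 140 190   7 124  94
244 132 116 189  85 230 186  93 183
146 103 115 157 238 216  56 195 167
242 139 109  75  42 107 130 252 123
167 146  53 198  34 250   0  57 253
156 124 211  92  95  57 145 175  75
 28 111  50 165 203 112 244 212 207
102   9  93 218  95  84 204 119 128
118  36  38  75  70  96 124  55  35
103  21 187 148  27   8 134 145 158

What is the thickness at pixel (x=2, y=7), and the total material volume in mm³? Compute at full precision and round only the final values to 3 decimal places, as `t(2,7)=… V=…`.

span = t_max - t_min = 4.89 - 0.5 = 4.390
L(2,7) = 93, L_eff = 1 - 93/255 = 0.635294 (inverted)
t(2,7) = 4.89 - 4.390·0.635294 = 2.101
Σt over all 10·9 pixels = 1026667/4250 ≈ 241.5687059
V = pitch²·Σt = 1.15²·1026667/4250 = 319.475

t(2,7)=2.101 V=319.475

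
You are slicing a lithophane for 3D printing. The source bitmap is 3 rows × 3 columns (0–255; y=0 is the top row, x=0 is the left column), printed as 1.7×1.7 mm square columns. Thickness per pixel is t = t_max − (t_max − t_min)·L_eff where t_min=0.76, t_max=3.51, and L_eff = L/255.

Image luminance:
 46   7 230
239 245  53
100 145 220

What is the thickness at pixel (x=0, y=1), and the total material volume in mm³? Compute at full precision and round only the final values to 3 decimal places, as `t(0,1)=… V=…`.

span = t_max - t_min = 3.51 - 0.76 = 2.750
L(0,1) = 239, L_eff = 239/255 = 0.937255
t(0,1) = 3.51 - 2.750·0.937255 = 0.933
Σt over all 3·3 pixels = 45217/2550 ≈ 17.7321569
V = pitch²·Σt = 1.7²·45217/2550 = 51.246

t(0,1)=0.933 V=51.246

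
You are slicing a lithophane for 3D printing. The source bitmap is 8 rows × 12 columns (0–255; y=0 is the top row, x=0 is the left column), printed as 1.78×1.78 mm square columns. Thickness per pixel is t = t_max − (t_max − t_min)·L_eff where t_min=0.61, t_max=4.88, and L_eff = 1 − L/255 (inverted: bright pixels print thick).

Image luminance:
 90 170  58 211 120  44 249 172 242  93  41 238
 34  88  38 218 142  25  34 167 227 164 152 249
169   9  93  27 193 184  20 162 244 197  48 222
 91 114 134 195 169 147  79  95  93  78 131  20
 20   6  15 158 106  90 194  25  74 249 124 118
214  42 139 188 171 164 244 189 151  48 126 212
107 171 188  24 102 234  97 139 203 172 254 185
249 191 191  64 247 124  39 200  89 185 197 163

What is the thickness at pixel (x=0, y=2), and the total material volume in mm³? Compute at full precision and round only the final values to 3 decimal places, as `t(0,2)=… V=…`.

t(0,2)=3.440 V=878.548

span = t_max - t_min = 4.88 - 0.61 = 4.270
L(0,2) = 169, L_eff = 1 - 169/255 = 0.337255 (inverted)
t(0,2) = 4.88 - 4.270·0.337255 = 3.440
Σt over all 8·12 pixels = 1178459/4250 ≈ 277.2844706
V = pitch²·Σt = 1.78²·1178459/4250 = 878.548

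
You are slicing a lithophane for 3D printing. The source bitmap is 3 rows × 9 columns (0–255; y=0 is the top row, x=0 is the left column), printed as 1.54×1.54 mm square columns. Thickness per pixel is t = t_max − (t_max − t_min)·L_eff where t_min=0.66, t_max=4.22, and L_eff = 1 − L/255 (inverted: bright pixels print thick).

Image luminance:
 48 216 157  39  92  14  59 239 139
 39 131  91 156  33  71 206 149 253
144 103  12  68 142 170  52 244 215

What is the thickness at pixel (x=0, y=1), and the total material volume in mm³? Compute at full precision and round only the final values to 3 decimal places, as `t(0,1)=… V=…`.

t(0,1)=1.204 V=150.927

span = t_max - t_min = 4.22 - 0.66 = 3.560
L(0,1) = 39, L_eff = 1 - 39/255 = 0.847059 (inverted)
t(0,1) = 4.22 - 3.560·0.847059 = 1.204
Σt over all 3·9 pixels = 270467/4250 ≈ 63.6392941
V = pitch²·Σt = 1.54²·270467/4250 = 150.927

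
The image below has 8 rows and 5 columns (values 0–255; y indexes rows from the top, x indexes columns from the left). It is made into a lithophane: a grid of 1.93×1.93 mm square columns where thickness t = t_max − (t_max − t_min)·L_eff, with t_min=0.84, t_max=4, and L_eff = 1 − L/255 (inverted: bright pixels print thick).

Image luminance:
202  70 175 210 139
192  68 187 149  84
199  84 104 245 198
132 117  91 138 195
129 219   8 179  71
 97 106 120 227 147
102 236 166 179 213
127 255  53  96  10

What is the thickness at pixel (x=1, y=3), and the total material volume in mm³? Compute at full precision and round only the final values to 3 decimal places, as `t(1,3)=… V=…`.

span = t_max - t_min = 4 - 0.84 = 3.160
L(1,3) = 117, L_eff = 1 - 117/255 = 0.541176 (inverted)
t(1,3) = 4 - 3.160·0.541176 = 2.290
Σt over all 8·5 pixels = 666001/6375 ≈ 104.4707451
V = pitch²·Σt = 1.93²·666001/6375 = 389.143

t(1,3)=2.290 V=389.143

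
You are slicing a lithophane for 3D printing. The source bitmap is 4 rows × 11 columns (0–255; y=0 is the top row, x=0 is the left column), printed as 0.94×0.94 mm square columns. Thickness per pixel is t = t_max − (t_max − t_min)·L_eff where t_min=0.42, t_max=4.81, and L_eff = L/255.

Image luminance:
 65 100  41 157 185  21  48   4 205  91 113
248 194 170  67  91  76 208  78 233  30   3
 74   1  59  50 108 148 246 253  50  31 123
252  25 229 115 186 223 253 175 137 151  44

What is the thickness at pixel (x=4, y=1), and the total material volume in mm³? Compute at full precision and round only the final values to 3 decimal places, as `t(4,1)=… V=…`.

t(4,1)=3.243 V=105.455

span = t_max - t_min = 4.81 - 0.42 = 4.390
L(4,1) = 91, L_eff = 91/255 = 0.356863
t(4,1) = 4.81 - 4.390·0.356863 = 3.243
Σt over all 4·11 pixels = 1014447/8500 ≈ 119.3467059
V = pitch²·Σt = 0.94²·1014447/8500 = 105.455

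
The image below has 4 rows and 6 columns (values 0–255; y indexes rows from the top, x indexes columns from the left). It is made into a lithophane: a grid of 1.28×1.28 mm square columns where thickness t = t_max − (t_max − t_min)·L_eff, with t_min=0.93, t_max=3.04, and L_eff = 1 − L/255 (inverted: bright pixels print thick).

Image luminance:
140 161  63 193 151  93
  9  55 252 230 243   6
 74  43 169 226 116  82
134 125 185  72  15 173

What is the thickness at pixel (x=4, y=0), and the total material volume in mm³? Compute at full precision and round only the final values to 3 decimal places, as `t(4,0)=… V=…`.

t(4,0)=2.179 V=77.376

span = t_max - t_min = 3.04 - 0.93 = 2.110
L(4,0) = 151, L_eff = 1 - 151/255 = 0.407843 (inverted)
t(4,0) = 3.04 - 2.110·0.407843 = 2.179
Σt over all 4·6 pixels = 120427/2550 ≈ 47.2262745
V = pitch²·Σt = 1.28²·120427/2550 = 77.376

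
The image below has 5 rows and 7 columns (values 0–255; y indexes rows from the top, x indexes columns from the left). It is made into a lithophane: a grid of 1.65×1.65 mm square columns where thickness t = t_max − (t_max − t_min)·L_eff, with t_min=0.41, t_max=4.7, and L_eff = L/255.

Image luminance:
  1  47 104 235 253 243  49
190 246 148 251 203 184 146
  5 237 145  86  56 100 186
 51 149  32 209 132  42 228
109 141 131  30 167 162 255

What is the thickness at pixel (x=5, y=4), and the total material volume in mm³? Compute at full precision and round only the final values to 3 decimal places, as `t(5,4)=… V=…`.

t(5,4)=1.975 V=220.994

span = t_max - t_min = 4.7 - 0.41 = 4.290
L(5,4) = 162, L_eff = 162/255 = 0.635294
t(5,4) = 4.7 - 4.290·0.635294 = 1.975
Σt over all 5·7 pixels = 689971/8500 ≈ 81.1730588
V = pitch²·Σt = 1.65²·689971/8500 = 220.994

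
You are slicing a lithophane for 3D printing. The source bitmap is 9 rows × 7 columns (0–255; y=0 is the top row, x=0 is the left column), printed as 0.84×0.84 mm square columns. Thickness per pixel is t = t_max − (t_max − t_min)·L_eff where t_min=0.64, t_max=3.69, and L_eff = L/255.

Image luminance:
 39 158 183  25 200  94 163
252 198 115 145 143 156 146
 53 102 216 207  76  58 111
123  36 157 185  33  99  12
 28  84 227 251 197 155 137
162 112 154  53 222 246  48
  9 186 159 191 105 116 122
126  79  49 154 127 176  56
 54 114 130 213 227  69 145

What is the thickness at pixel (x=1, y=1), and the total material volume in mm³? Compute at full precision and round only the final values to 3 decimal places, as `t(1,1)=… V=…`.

t(1,1)=1.322 V=95.097

span = t_max - t_min = 3.69 - 0.64 = 3.050
L(1,1) = 198, L_eff = 198/255 = 0.776471
t(1,1) = 3.69 - 3.050·0.776471 = 1.322
Σt over all 9·7 pixels = 687349/5100 ≈ 134.7743137
V = pitch²·Σt = 0.84²·687349/5100 = 95.097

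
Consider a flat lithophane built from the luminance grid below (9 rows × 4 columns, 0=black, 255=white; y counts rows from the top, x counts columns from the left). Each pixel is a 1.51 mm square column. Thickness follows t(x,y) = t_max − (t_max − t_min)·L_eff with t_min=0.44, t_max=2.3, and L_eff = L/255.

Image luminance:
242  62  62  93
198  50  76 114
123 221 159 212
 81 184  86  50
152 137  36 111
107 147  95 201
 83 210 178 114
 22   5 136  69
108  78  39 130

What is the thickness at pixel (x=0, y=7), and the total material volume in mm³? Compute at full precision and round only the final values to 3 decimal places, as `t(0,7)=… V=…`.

t(0,7)=2.140 V=119.423

span = t_max - t_min = 2.3 - 0.44 = 1.860
L(0,7) = 22, L_eff = 22/255 = 0.086275
t(0,7) = 2.3 - 1.860·0.086275 = 2.140
Σt over all 9·4 pixels = 222599/4250 ≈ 52.3762353
V = pitch²·Σt = 1.51²·222599/4250 = 119.423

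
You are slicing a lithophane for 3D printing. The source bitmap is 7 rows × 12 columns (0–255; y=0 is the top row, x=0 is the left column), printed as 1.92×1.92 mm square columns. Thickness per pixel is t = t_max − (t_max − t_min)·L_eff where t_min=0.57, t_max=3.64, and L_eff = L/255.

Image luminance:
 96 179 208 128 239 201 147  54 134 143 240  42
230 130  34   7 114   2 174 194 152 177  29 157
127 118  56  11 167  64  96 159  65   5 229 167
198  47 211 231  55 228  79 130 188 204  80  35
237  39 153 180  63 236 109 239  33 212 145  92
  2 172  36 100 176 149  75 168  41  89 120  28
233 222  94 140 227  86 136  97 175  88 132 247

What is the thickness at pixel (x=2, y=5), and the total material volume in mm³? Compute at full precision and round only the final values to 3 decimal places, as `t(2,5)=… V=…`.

span = t_max - t_min = 3.64 - 0.57 = 3.070
L(2,5) = 36, L_eff = 36/255 = 0.141176
t(2,5) = 3.64 - 3.070·0.141176 = 3.207
Σt over all 7·12 pixels = 370063/2125 ≈ 174.1472941
V = pitch²·Σt = 1.92²·370063/2125 = 641.977

t(2,5)=3.207 V=641.977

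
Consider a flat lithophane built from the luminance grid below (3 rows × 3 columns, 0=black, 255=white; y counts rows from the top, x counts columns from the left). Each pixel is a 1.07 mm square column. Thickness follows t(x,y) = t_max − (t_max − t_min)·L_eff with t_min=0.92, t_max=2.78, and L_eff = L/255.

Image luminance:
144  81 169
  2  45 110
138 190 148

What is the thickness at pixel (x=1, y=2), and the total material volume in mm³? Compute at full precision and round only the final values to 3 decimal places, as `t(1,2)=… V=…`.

span = t_max - t_min = 2.78 - 0.92 = 1.860
L(1,2) = 190, L_eff = 190/255 = 0.745098
t(1,2) = 2.78 - 1.860·0.745098 = 1.394
Σt over all 3·3 pixels = 37249/2125 ≈ 17.5289412
V = pitch²·Σt = 1.07²·37249/2125 = 20.069

t(1,2)=1.394 V=20.069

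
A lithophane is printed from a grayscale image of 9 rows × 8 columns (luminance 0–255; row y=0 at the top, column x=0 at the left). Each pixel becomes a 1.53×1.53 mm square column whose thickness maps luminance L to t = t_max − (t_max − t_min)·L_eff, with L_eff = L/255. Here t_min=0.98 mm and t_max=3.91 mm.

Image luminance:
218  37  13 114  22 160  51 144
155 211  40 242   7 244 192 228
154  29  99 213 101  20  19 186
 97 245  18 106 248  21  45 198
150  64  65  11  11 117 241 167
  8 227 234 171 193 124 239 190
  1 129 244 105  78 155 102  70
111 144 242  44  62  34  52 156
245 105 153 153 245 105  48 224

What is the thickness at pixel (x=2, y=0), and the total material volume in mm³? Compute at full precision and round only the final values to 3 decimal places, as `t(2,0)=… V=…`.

t(2,0)=3.761 V=414.351

span = t_max - t_min = 3.91 - 0.98 = 2.930
L(2,0) = 13, L_eff = 13/255 = 0.050980
t(2,0) = 3.91 - 2.930·0.050980 = 3.761
Σt over all 9·8 pixels = 376136/2125 ≈ 177.0051765
V = pitch²·Σt = 1.53²·376136/2125 = 414.351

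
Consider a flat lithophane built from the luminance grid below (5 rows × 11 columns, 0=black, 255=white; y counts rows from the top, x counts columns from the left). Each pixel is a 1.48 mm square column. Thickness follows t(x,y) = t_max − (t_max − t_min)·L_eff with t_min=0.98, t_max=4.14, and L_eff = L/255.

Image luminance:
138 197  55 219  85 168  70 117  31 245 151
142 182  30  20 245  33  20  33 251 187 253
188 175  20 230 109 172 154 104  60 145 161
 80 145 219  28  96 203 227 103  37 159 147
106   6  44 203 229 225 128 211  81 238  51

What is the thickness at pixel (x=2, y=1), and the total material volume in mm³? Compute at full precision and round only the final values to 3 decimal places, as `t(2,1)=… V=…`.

t(2,1)=3.768 V=299.084

span = t_max - t_min = 4.14 - 0.98 = 3.160
L(2,1) = 30, L_eff = 30/255 = 0.117647
t(2,1) = 4.14 - 3.160·0.117647 = 3.768
Σt over all 5·11 pixels = 580309/4250 ≈ 136.5432941
V = pitch²·Σt = 1.48²·580309/4250 = 299.084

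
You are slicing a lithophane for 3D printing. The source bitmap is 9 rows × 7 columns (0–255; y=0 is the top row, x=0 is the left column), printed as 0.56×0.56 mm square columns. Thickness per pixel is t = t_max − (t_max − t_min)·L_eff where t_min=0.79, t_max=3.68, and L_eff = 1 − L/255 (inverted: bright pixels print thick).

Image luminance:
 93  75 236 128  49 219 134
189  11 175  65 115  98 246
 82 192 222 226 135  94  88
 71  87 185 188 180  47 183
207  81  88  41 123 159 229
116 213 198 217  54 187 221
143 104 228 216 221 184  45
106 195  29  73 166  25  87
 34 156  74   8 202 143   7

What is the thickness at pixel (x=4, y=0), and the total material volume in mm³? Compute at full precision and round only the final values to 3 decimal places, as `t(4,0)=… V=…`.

span = t_max - t_min = 3.68 - 0.79 = 2.890
L(4,0) = 49, L_eff = 1 - 49/255 = 0.807843 (inverted)
t(4,0) = 3.68 - 2.890·0.807843 = 1.345
Σt over all 9·7 pixels = 54334/375 ≈ 144.8906667
V = pitch²·Σt = 0.56²·54334/375 = 45.438

t(4,0)=1.345 V=45.438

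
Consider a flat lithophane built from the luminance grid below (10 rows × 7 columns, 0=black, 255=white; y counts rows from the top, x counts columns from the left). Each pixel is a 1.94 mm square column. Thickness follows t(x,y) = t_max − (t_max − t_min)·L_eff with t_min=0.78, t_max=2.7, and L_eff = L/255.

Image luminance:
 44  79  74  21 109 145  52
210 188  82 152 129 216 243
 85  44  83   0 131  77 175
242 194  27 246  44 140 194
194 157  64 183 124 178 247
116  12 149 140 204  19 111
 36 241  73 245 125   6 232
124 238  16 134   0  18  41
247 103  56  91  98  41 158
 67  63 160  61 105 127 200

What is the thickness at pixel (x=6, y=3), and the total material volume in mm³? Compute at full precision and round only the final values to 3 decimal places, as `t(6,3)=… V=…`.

t(6,3)=1.239 V=472.434

span = t_max - t_min = 2.7 - 0.78 = 1.920
L(6,3) = 194, L_eff = 194/255 = 0.760784
t(6,3) = 2.7 - 1.920·0.760784 = 1.239
Σt over all 10·7 pixels = 53349/425 ≈ 125.5270588
V = pitch²·Σt = 1.94²·53349/425 = 472.434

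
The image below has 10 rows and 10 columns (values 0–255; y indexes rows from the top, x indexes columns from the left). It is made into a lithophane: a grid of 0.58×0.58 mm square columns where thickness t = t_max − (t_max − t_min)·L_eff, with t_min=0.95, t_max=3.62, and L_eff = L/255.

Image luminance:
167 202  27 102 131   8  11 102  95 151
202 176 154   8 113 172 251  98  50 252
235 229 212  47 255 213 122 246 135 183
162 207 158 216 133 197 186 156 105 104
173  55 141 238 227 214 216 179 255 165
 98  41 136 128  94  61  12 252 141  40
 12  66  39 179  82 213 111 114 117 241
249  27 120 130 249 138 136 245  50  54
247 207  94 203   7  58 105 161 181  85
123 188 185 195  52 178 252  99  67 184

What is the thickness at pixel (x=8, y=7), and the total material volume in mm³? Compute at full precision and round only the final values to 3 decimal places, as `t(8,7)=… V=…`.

t(8,7)=3.096 V=71.471

span = t_max - t_min = 3.62 - 0.95 = 2.670
L(8,7) = 50, L_eff = 50/255 = 0.196078
t(8,7) = 3.62 - 2.670·0.196078 = 3.096
Σt over all 10·10 pixels = 902951/4250 ≈ 212.4590588
V = pitch²·Σt = 0.58²·902951/4250 = 71.471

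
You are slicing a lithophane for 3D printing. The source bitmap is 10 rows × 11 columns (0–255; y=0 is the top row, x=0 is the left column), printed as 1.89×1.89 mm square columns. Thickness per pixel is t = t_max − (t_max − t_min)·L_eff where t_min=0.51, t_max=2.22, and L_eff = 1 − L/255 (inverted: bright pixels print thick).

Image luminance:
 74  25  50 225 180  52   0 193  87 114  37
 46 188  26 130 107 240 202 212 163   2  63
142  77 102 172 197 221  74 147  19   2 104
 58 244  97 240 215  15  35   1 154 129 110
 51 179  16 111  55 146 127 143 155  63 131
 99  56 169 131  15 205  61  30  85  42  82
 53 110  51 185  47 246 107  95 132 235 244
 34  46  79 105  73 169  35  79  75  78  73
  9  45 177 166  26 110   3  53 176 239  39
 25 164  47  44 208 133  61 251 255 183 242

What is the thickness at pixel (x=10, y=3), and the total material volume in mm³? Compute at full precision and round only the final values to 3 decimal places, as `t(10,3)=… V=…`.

t(10,3)=1.248 V=490.958

span = t_max - t_min = 2.22 - 0.51 = 1.710
L(10,3) = 110, L_eff = 1 - 110/255 = 0.568627 (inverted)
t(10,3) = 2.22 - 1.710·0.568627 = 1.248
Σt over all 10·11 pixels = 58413/425 ≈ 137.4423529
V = pitch²·Σt = 1.89²·58413/425 = 490.958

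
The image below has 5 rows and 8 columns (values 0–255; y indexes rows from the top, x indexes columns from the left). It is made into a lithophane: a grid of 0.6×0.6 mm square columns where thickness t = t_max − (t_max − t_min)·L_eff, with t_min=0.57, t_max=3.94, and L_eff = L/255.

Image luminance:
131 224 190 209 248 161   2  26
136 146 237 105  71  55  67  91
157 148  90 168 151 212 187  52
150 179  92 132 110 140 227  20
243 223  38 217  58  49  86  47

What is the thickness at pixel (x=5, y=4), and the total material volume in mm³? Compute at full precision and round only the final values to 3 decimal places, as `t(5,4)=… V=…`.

span = t_max - t_min = 3.94 - 0.57 = 3.370
L(5,4) = 49, L_eff = 49/255 = 0.192157
t(5,4) = 3.94 - 3.370·0.192157 = 3.292
Σt over all 5·8 pixels = 17929/204 ≈ 87.8872549
V = pitch²·Σt = 0.6²·17929/204 = 31.639

t(5,4)=3.292 V=31.639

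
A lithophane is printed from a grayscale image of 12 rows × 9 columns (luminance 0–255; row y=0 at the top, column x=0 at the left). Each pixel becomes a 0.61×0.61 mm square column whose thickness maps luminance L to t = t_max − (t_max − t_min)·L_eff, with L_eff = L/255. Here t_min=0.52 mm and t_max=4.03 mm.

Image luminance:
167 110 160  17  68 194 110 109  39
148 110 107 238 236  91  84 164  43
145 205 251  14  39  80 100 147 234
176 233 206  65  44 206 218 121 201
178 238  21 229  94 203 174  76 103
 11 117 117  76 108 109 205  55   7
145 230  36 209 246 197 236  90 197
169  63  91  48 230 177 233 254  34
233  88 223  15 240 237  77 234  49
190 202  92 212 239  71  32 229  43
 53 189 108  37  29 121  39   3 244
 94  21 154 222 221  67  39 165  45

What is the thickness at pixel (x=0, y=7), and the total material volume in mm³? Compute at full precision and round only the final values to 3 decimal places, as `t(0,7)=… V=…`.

span = t_max - t_min = 4.03 - 0.52 = 3.510
L(0,7) = 169, L_eff = 169/255 = 0.662745
t(0,7) = 4.03 - 3.510·0.662745 = 1.704
Σt over all 12·9 pixels = 2009709/8500 ≈ 236.4363529
V = pitch²·Σt = 0.61²·2009709/8500 = 87.978

t(0,7)=1.704 V=87.978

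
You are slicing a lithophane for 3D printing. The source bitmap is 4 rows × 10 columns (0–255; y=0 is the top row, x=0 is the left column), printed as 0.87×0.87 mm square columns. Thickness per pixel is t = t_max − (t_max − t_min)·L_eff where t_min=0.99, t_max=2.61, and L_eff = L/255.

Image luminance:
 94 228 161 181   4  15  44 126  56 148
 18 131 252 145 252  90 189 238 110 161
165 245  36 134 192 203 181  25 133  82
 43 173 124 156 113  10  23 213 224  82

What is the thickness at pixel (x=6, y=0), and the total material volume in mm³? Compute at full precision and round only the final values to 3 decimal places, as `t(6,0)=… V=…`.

span = t_max - t_min = 2.61 - 0.99 = 1.620
L(6,0) = 44, L_eff = 44/255 = 0.172549
t(6,0) = 2.61 - 1.620·0.172549 = 2.330
Σt over all 4·10 pixels = 6066/85 ≈ 71.3647059
V = pitch²·Σt = 0.87²·6066/85 = 54.016

t(6,0)=2.330 V=54.016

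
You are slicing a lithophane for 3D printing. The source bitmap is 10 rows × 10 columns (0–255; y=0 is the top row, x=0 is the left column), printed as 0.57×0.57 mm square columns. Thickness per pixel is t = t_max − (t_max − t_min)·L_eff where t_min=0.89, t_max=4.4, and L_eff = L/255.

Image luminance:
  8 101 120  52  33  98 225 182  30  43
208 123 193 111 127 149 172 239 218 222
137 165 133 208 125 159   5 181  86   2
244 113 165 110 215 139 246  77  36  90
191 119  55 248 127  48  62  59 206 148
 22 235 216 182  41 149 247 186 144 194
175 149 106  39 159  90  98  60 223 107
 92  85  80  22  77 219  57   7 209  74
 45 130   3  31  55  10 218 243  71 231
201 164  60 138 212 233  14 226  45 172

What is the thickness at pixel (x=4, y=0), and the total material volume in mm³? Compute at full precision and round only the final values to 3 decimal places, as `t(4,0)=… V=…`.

span = t_max - t_min = 4.4 - 0.89 = 3.510
L(4,0) = 33, L_eff = 33/255 = 0.129412
t(4,0) = 4.4 - 3.510·0.129412 = 3.946
Σt over all 10·10 pixels = 2242517/8500 ≈ 263.8255294
V = pitch²·Σt = 0.57²·2242517/8500 = 85.717

t(4,0)=3.946 V=85.717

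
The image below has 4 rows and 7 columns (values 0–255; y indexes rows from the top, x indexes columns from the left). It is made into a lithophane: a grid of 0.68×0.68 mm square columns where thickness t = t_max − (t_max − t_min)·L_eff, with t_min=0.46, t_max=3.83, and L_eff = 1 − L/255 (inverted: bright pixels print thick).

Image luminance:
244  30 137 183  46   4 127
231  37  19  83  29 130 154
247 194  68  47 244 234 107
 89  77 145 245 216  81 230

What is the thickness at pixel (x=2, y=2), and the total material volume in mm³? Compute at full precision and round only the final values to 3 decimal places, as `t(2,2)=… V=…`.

t(2,2)=1.359 V=28.432

span = t_max - t_min = 3.83 - 0.46 = 3.370
L(2,2) = 68, L_eff = 1 - 68/255 = 0.733333 (inverted)
t(2,2) = 3.83 - 3.370·0.733333 = 1.359
Σt over all 4·7 pixels = 261321/4250 ≈ 61.4872941
V = pitch²·Σt = 0.68²·261321/4250 = 28.432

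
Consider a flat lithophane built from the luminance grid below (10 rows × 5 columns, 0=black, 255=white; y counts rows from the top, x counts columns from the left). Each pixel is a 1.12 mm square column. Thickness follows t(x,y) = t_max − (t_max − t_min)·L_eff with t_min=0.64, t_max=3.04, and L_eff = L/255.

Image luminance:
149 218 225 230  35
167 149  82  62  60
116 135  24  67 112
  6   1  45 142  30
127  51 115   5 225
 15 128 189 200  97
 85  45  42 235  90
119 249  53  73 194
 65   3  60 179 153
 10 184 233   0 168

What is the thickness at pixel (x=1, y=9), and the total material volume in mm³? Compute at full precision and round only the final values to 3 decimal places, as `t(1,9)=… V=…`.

t(1,9)=1.308 V=126.361

span = t_max - t_min = 3.04 - 0.64 = 2.400
L(1,9) = 184, L_eff = 184/255 = 0.721569
t(1,9) = 3.04 - 2.400·0.721569 = 1.308
Σt over all 10·5 pixels = 42812/425 ≈ 100.7341176
V = pitch²·Σt = 1.12²·42812/425 = 126.361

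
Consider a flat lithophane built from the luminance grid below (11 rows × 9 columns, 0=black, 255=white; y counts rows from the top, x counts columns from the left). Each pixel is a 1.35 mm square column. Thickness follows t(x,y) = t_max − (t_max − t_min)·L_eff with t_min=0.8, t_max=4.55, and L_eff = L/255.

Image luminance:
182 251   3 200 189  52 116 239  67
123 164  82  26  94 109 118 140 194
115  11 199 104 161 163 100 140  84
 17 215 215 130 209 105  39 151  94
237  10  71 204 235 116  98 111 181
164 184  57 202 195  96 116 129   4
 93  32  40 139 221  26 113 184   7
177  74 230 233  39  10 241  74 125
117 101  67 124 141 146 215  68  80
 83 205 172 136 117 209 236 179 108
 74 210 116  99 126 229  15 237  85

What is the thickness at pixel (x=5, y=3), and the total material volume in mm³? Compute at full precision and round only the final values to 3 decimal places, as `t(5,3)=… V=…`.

span = t_max - t_min = 4.55 - 0.8 = 3.750
L(5,3) = 105, L_eff = 105/255 = 0.411765
t(5,3) = 4.55 - 3.750·0.411765 = 3.006
Σt over all 11·9 pixels = 89333/340 ≈ 262.7441176
V = pitch²·Σt = 1.35²·89333/340 = 478.851

t(5,3)=3.006 V=478.851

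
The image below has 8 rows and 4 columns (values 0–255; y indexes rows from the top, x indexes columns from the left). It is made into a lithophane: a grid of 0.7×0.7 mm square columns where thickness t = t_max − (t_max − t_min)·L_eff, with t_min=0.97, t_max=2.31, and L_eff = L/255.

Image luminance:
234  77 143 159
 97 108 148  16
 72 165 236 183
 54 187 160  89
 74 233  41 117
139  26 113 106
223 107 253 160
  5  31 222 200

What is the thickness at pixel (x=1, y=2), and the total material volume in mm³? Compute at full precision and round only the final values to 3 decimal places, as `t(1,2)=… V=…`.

t(1,2)=1.443 V=25.463

span = t_max - t_min = 2.31 - 0.97 = 1.340
L(1,2) = 165, L_eff = 165/255 = 0.647059
t(1,2) = 2.31 - 1.340·0.647059 = 1.443
Σt over all 8·4 pixels = 331277/6375 ≈ 51.9650196
V = pitch²·Σt = 0.7²·331277/6375 = 25.463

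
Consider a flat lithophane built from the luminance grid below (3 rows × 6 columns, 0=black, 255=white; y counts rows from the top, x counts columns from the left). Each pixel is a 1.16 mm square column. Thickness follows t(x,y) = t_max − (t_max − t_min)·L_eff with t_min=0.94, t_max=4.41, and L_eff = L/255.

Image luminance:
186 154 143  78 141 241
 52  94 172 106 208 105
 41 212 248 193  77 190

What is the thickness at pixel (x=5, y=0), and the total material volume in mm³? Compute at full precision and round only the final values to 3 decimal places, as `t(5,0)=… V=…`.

span = t_max - t_min = 4.41 - 0.94 = 3.470
L(5,0) = 241, L_eff = 241/255 = 0.945098
t(5,0) = 4.41 - 3.470·0.945098 = 1.131
Σt over all 3·6 pixels = 1107763/25500 ≈ 43.4416863
V = pitch²·Σt = 1.16²·1107763/25500 = 58.455

t(5,0)=1.131 V=58.455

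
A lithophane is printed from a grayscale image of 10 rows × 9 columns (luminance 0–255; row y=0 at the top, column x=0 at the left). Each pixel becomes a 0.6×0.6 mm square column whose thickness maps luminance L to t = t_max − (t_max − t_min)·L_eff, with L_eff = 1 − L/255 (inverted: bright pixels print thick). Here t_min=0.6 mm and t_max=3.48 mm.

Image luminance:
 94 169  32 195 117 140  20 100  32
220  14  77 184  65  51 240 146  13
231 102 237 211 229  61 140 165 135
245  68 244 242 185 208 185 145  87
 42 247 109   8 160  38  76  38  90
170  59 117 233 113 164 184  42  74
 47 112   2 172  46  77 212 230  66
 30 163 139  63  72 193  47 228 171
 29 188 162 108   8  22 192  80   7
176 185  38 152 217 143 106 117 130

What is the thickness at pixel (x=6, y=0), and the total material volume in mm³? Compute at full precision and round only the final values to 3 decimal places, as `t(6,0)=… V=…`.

t(6,0)=0.826 V=64.665

span = t_max - t_min = 3.48 - 0.6 = 2.880
L(6,0) = 20, L_eff = 1 - 20/255 = 0.921569 (inverted)
t(6,0) = 3.48 - 2.880·0.921569 = 0.826
Σt over all 10·9 pixels = 381702/2125 ≈ 179.6244706
V = pitch²·Σt = 0.6²·381702/2125 = 64.665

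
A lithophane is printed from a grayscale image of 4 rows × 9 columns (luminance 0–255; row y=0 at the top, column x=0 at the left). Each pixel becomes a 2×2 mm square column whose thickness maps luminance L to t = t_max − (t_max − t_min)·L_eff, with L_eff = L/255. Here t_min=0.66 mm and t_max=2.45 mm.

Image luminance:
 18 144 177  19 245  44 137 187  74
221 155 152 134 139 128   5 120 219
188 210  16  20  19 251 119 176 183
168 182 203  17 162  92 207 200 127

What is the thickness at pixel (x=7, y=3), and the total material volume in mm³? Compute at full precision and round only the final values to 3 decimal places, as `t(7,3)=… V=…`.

span = t_max - t_min = 2.45 - 0.66 = 1.790
L(7,3) = 200, L_eff = 200/255 = 0.784314
t(7,3) = 2.45 - 1.790·0.784314 = 1.046
Σt over all 4·9 pixels = 689759/12750 ≈ 54.0987451
V = pitch²·Σt = 2²·689759/12750 = 216.395

t(7,3)=1.046 V=216.395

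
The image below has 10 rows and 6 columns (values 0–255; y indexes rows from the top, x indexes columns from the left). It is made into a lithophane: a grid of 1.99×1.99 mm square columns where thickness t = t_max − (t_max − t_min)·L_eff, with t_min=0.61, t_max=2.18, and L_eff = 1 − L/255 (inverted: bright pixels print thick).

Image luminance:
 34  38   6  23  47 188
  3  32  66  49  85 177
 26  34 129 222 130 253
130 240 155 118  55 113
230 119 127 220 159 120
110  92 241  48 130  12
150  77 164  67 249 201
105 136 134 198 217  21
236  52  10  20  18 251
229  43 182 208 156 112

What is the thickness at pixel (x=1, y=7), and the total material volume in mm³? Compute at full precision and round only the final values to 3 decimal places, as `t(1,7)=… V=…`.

t(1,7)=1.447 V=320.415

span = t_max - t_min = 2.18 - 0.61 = 1.570
L(1,7) = 136, L_eff = 1 - 136/255 = 0.466667 (inverted)
t(1,7) = 2.18 - 1.570·0.466667 = 1.447
Σt over all 10·6 pixels = 687743/8500 ≈ 80.9109412
V = pitch²·Σt = 1.99²·687743/8500 = 320.415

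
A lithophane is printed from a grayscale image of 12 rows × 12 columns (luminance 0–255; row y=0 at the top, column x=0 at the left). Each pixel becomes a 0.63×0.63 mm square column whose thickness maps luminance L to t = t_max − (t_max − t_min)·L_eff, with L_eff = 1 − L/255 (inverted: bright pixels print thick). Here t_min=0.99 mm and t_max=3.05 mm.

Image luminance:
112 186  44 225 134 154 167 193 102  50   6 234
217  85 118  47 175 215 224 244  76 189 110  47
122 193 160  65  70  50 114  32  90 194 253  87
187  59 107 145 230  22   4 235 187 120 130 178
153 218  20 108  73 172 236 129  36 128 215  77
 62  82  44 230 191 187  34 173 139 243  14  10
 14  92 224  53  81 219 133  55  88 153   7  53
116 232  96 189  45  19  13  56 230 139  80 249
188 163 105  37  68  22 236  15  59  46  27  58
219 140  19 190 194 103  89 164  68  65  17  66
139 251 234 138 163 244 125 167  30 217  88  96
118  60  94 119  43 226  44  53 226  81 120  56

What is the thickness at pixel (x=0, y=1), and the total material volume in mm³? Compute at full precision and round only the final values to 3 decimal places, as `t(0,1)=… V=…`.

span = t_max - t_min = 3.05 - 0.99 = 2.060
L(0,1) = 217, L_eff = 1 - 217/255 = 0.149020 (inverted)
t(0,1) = 3.05 - 2.060·0.149020 = 2.743
Σt over all 12·12 pixels = 1809452/6375 ≈ 283.8356078
V = pitch²·Σt = 0.63²·1809452/6375 = 112.654

t(0,1)=2.743 V=112.654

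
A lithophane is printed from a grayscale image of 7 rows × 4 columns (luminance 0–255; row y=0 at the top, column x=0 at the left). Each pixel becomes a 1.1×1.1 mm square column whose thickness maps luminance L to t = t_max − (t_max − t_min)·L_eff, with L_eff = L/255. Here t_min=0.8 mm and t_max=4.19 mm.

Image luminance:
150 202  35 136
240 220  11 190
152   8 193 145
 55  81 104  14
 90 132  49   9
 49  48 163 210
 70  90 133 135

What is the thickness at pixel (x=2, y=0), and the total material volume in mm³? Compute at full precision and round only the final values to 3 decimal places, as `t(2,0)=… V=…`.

t(2,0)=3.725 V=91.866

span = t_max - t_min = 4.19 - 0.8 = 3.390
L(2,0) = 35, L_eff = 35/255 = 0.137255
t(2,0) = 4.19 - 3.390·0.137255 = 3.725
Σt over all 7·4 pixels = 322669/4250 ≈ 75.9221176
V = pitch²·Σt = 1.1²·322669/4250 = 91.866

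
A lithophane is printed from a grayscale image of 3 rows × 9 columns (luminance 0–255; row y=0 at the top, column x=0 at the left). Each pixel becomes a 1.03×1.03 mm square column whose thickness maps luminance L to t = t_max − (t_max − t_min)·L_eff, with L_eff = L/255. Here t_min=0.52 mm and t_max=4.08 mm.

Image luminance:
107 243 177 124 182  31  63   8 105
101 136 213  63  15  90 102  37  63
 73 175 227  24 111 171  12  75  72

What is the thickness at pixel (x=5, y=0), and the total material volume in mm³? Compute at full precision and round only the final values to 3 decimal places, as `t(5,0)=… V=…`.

t(5,0)=3.647 V=75.398

span = t_max - t_min = 4.08 - 0.52 = 3.560
L(5,0) = 31, L_eff = 31/255 = 0.121569
t(5,0) = 4.08 - 3.560·0.121569 = 3.647
Σt over all 3·9 pixels = 90614/1275 ≈ 71.0698039
V = pitch²·Σt = 1.03²·90614/1275 = 75.398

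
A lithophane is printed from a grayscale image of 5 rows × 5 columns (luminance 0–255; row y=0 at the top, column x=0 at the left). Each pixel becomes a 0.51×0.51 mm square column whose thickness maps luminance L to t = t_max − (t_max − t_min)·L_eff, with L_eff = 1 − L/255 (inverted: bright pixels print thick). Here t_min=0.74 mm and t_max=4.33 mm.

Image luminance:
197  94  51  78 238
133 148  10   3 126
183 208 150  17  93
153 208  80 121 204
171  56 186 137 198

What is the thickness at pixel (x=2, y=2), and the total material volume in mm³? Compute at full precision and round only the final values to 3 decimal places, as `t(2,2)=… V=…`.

span = t_max - t_min = 4.33 - 0.74 = 3.590
L(2,2) = 150, L_eff = 1 - 150/255 = 0.411765 (inverted)
t(2,2) = 4.33 - 3.590·0.411765 = 2.852
Σt over all 5·5 pixels = 545329/8500 ≈ 64.1563529
V = pitch²·Σt = 0.51²·545329/8500 = 16.687

t(2,2)=2.852 V=16.687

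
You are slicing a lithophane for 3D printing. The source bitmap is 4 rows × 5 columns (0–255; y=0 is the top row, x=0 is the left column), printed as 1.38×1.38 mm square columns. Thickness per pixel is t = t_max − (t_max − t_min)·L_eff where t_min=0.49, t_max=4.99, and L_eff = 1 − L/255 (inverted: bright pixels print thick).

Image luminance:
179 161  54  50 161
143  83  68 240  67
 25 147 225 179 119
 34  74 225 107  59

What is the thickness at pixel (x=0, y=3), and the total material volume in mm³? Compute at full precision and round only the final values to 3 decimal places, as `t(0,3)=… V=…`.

span = t_max - t_min = 4.99 - 0.49 = 4.500
L(0,3) = 34, L_eff = 1 - 34/255 = 0.866667 (inverted)
t(0,3) = 4.99 - 4.500·0.866667 = 1.090
Σt over all 4·5 pixels = 4433/85 ≈ 52.1529412
V = pitch²·Σt = 1.38²·4433/85 = 99.320

t(0,3)=1.090 V=99.320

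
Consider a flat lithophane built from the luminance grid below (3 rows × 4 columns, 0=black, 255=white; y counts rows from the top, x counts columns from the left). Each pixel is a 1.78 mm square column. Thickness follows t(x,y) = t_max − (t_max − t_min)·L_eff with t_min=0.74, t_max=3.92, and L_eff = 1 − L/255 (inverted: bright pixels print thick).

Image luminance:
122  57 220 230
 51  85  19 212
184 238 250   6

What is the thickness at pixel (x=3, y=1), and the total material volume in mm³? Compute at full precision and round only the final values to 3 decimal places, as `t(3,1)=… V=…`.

span = t_max - t_min = 3.92 - 0.74 = 3.180
L(3,1) = 212, L_eff = 1 - 212/255 = 0.168627 (inverted)
t(3,1) = 3.92 - 3.180·0.168627 = 3.384
Σt over all 3·4 pixels = 63231/2125 ≈ 29.7557647
V = pitch²·Σt = 1.78²·63231/2125 = 94.278

t(3,1)=3.384 V=94.278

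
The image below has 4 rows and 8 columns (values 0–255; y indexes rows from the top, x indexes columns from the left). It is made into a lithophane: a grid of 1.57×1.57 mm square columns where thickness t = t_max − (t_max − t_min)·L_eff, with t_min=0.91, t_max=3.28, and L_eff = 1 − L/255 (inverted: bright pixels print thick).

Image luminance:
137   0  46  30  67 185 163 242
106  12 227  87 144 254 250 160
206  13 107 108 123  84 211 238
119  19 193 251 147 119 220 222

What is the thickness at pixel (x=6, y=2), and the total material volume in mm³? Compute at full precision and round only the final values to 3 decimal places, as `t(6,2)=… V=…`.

span = t_max - t_min = 3.28 - 0.91 = 2.370
L(6,2) = 211, L_eff = 1 - 211/255 = 0.172549 (inverted)
t(6,2) = 3.28 - 2.370·0.172549 = 2.871
Σt over all 4·8 pixels = 60223/850 ≈ 70.8505882
V = pitch²·Σt = 1.57²·60223/850 = 174.640

t(6,2)=2.871 V=174.640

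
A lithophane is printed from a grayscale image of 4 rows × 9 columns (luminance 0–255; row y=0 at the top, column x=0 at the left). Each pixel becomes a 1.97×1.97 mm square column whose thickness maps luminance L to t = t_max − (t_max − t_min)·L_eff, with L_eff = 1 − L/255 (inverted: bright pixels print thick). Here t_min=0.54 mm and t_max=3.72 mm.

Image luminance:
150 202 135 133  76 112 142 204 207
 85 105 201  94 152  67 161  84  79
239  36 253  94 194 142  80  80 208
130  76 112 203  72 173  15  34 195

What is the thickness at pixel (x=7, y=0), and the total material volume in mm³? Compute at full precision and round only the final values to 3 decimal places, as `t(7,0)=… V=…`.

span = t_max - t_min = 3.72 - 0.54 = 3.180
L(7,0) = 204, L_eff = 1 - 204/255 = 0.200000 (inverted)
t(7,0) = 3.72 - 3.180·0.200000 = 3.084
Σt over all 4·9 pixels = 66609/850 ≈ 78.3635294
V = pitch²·Σt = 1.97²·66609/850 = 304.121

t(7,0)=3.084 V=304.121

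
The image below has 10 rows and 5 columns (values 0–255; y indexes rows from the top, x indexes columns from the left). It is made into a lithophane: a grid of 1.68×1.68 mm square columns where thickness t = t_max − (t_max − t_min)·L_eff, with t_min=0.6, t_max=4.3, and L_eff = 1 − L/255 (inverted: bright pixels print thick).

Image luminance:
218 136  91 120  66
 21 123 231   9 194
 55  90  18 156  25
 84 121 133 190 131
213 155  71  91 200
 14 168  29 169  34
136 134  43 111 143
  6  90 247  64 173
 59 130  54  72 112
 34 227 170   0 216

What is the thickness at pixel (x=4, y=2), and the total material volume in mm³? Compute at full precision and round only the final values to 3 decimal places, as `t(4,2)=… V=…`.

t(4,2)=0.963 V=313.064

span = t_max - t_min = 4.3 - 0.6 = 3.700
L(4,2) = 25, L_eff = 1 - 25/255 = 0.901961 (inverted)
t(4,2) = 4.3 - 3.700·0.901961 = 0.963
Σt over all 10·5 pixels = 94283/850 ≈ 110.9211765
V = pitch²·Σt = 1.68²·94283/850 = 313.064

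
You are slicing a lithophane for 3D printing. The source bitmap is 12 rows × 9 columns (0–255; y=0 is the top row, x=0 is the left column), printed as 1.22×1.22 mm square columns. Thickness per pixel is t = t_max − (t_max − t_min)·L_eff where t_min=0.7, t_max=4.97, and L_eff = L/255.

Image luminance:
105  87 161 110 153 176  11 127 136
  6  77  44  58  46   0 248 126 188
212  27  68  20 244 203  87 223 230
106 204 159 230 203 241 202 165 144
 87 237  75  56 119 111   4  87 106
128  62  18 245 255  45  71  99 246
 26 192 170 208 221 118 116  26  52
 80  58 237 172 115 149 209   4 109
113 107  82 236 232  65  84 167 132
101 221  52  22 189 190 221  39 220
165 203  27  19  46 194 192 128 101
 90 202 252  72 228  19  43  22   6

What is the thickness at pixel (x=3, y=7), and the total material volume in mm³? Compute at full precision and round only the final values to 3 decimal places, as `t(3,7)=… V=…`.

span = t_max - t_min = 4.97 - 0.7 = 4.270
L(3,7) = 172, L_eff = 172/255 = 0.674510
t(3,7) = 4.97 - 4.270·0.674510 = 2.090
Σt over all 12·9 pixels = 3935393/12750 ≈ 308.6582745
V = pitch²·Σt = 1.22²·3935393/12750 = 459.407

t(3,7)=2.090 V=459.407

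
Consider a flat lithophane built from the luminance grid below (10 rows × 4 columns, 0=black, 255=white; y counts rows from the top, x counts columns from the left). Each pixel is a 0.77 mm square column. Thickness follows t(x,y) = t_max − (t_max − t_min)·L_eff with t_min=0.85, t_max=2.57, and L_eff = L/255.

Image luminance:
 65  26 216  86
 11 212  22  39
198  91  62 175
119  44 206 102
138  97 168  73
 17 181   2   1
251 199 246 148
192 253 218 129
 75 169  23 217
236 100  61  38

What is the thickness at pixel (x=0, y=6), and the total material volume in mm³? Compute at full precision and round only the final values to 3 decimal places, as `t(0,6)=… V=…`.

t(0,6)=0.877 V=41.330

span = t_max - t_min = 2.57 - 0.85 = 1.720
L(0,6) = 251, L_eff = 251/255 = 0.984314
t(0,6) = 2.57 - 1.720·0.984314 = 0.877
Σt over all 10·4 pixels = 444392/6375 ≈ 69.7085490
V = pitch²·Σt = 0.77²·444392/6375 = 41.330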